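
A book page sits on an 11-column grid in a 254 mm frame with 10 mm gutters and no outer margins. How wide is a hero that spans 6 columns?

134 mm

Subtracting 10 gutters of 10 leaves 154 for 11 columns, so c = 14 mm.
6-column span = 6·14 + 5·10 = 134 mm.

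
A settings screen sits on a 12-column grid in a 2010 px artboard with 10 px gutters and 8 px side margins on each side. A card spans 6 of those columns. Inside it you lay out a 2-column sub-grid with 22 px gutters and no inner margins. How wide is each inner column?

Outer content = 2010 − 2·8 = 1994 px.
12c + 11·10 = 1994 → 12c = 1884 → c = 157 px.
Span of 6: 6·157 + 5·10 = 942 + 50 = 992 px.
2d + 1·22 = 992 → 2d = 970 → d = 485 px.

485 px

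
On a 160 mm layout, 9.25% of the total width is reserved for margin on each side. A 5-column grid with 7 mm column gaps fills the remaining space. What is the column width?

20.48 mm

160 × (1 − 2·9.25%) = 160 × 81.5% = 130.4 mm for the columns.
130.4 − 4·7 = 102.4; ÷5 gives c = 20.48 mm.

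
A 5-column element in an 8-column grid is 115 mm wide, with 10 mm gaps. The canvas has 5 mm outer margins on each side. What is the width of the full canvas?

200 mm

Subtracting 4 gaps of 10 leaves 75 for 5 columns, so c = 15 mm.
Adding margins, columns and gutters: 10 + 120 + 70 = 200 mm.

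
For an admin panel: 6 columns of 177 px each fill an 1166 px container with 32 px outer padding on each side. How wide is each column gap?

Subtract both margins: 1166 − 2·32 = 1102 px.
6·177 + 5g = 1102 → 5g = 40 → g = 8 px.

8 px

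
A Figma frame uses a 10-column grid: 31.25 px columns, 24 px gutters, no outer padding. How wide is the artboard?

Artboard = 10·31.25 + 9·24 = 312.5 + 216 = 528.5 px.

528.5 px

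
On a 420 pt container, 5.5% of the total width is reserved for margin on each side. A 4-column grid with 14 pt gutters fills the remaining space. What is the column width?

82.95 pt

420 × (1 − 2·5.5%) = 420 × 89% = 373.8 pt for the columns.
4c + 3·14 = 373.8 → 4c = 331.8 → c = 82.95 pt.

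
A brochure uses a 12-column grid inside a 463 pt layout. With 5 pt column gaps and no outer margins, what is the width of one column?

34 pt

463 − 11·5 = 408; ÷12 gives c = 34 pt.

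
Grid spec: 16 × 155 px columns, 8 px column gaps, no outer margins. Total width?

2600 px

Summing: 2480 + 120 = 2600 px.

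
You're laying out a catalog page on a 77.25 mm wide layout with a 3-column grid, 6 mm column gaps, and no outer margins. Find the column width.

Subtracting 2 column gaps of 6 leaves 65.25 for 3 columns, so c = 21.75 mm.

21.75 mm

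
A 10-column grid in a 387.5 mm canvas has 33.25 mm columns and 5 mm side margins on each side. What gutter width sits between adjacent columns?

5 mm

Inside the margins: 387.5 − 10 = 377.5 mm.
Columns use 332.5 mm, leaving 45 mm across 9 gutters = 5 mm each.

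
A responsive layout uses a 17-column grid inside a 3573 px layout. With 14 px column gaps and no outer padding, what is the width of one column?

Subtracting 16 column gaps of 14 leaves 3349 for 17 columns, so c = 197 px.

197 px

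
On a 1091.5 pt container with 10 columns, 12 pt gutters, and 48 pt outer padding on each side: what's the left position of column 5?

Content = 1091.5 − 2·48 = 995.5 pt.
10 columns + 9 gutters: 10c + 9·12 = 995.5.
10c = 995.5 − 108 = 887.5, so c = 88.75 pt.
Before column 5: the margin + 4 columns + 4 gutters.
Offset = 48 + 4·(88.75 + 12) = 48 + 403 = 451 pt.

451 pt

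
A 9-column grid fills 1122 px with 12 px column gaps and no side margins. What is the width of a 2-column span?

240 px

9 columns + 8 column gaps: 9c + 8·12 = 1122.
9c = 1122 − 96 = 1026, so c = 114 px.
Span of 2: 2·114 + 1·12 = 228 + 12 = 240 px.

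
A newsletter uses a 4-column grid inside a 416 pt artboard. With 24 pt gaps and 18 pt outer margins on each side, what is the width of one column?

Inside the margins: 416 − 36 = 380 pt.
Subtracting 3 gaps of 24 leaves 308 for 4 columns, so c = 77 pt.

77 pt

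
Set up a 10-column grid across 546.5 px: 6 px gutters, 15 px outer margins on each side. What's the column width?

46.25 px

Inside the margins: 546.5 − 30 = 516.5 px.
Subtracting 9 gutters of 6 leaves 462.5 for 10 columns, so c = 46.25 px.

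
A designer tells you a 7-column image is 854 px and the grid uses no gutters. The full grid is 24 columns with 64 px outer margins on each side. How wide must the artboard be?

7c = 854 → c = 122 px.
Total width: 2·64 + 24·122 = 3056 px.

3056 px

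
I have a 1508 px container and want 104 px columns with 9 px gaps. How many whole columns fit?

13 columns

Each extra column adds 104 + 9 = 113 px.
(1508 + 9) / 113 = 13.42, so 13 columns fit.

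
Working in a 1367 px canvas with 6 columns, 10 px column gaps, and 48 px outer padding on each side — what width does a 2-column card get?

417 px

Take off 96 px of margins, leaving 1271 px.
6c + 5·10 = 1271 → 6c = 1221 → c = 203.5 px.
2 columns plus 1 column gap: 407 + 10 = 417 px.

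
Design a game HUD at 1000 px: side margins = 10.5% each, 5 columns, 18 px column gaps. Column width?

Each margin = 10.5% of 1000 = 105 px; content = 1000 − 2·105 = 790 px.
5 columns + 4 column gaps: 5c + 4·18 = 790.
5c = 790 − 72 = 718, so c = 143.6 px.

143.6 px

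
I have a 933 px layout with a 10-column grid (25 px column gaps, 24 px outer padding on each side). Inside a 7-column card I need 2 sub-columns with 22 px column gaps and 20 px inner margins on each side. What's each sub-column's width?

Take off 48 px of margins, leaving 885 px.
Subtracting 9 column gaps of 25 leaves 660 for 10 columns, so c = 66 px.
7 columns plus 6 column gaps: 462 + 150 = 612 px.
Inner content = 612 − 2·20 = 572 px.
2 columns + 1 column gap: 2d + 1·22 = 572.
2d = 572 − 22 = 550, so d = 275 px.

275 px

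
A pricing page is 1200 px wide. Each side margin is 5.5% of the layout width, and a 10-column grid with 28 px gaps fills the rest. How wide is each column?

Margins: 5.5% × 1200 = 66 px each, so content = 1200 − 132 = 1068 px.
10 columns + 9 gaps: 10c + 9·28 = 1068.
10c = 1068 − 252 = 816, so c = 81.6 px.

81.6 px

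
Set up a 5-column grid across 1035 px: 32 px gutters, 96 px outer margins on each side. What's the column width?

Take off 192 px of margins, leaving 843 px.
5 columns + 4 gutters: 5c + 4·32 = 843.
5c = 843 − 128 = 715, so c = 143 px.

143 px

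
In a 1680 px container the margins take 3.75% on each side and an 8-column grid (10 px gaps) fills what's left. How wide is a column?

185.5 px

Each margin = 3.75% of 1680 = 63 px; content = 1680 − 2·63 = 1554 px.
8 columns + 7 gaps: 8c + 7·10 = 1554.
8c = 1554 − 70 = 1484, so c = 185.5 px.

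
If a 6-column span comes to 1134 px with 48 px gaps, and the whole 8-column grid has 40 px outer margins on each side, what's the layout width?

1608 px

1134 − 5·48 = 894; ÷6 gives c = 149 px.
Layout = 2·40 + 8·149 + 7·48 = 80 + 1192 + 336 = 1608 px.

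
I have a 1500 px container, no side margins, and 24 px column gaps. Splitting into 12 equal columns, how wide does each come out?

12c + 11·24 = 1500 → 12c = 1236 → c = 103 px.

103 px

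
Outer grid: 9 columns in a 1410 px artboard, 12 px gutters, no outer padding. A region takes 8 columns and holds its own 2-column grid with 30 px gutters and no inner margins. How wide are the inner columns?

Subtracting 8 gutters of 12 leaves 1314 for 9 columns, so c = 146 px.
8 columns plus 7 gutters: 1168 + 84 = 1252 px.
2 columns + 1 gutter: 2d + 1·30 = 1252.
2d = 1252 − 30 = 1222, so d = 611 px.

611 px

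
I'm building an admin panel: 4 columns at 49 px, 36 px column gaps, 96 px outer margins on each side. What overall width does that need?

496 px

Total width: 2·96 + 4·49 + 3·36 = 496 px.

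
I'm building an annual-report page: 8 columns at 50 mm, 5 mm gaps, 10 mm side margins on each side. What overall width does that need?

455 mm

Layout = 2·10 + 8·50 + 7·5 = 20 + 400 + 35 = 455 mm.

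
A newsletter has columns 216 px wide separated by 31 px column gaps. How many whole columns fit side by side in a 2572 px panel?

k columns need k·216 + (k−1)·31 = k·247 − 31.
k·247 − 31 ≤ 2572 → k ≤ 2603 / 247 ≈ 10.54, so k = 10.

10 columns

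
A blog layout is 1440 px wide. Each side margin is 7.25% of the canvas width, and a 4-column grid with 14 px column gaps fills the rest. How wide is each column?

1440 × (1 − 2·7.25%) = 1440 × 85.5% = 1231.2 px for the columns.
4c + 3·14 = 1231.2 → 4c = 1189.2 → c = 297.3 px.

297.3 px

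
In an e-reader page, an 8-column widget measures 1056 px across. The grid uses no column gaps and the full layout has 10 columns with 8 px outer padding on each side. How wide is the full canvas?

1056 / 8 = 132 px per column.
Summing: 16 + 1320 = 1336 px.

1336 px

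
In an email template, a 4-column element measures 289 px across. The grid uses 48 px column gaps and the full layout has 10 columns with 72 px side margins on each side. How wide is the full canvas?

938.5 px

4c + 3·48 = 289 → 4c = 145 → c = 36.25 px.
Adding margins, columns and gutters: 144 + 362.5 + 432 = 938.5 px.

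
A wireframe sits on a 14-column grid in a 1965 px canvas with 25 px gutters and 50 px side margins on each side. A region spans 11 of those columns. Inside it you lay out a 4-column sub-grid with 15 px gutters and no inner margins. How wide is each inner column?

Subtract both margins: 1965 − 2·50 = 1865 px.
14 columns + 13 gutters: 14c + 13·25 = 1865.
14c = 1865 − 325 = 1540, so c = 110 px.
Span of 11: 11·110 + 10·25 = 1210 + 250 = 1460 px.
4d + 3·15 = 1460 → 4d = 1415 → d = 353.75 px.

353.75 px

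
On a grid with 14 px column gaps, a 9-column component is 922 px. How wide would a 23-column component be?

2378 px

9c + 8·14 = 922 → 9c = 810 → c = 90 px.
23 columns plus 22 column gaps: 2070 + 308 = 2378 px.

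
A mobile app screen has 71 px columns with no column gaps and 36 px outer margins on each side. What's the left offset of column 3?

Before column 3: the margin + 2 columns + 2 column gaps.
Offset = 36 + 2·(71 + 0) = 36 + 142 = 178 px.

178 px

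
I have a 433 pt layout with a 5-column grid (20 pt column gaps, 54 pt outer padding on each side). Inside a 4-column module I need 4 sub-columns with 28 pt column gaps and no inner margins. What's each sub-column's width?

Take off 108 pt of margins, leaving 325 pt.
5c + 4·20 = 325 → 5c = 245 → c = 49 pt.
Span of 4: 4·49 + 3·20 = 196 + 60 = 256 pt.
4 columns + 3 column gaps: 4d + 3·28 = 256.
4d = 256 − 84 = 172, so d = 43 pt.

43 pt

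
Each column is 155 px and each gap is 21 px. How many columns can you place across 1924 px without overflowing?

Each extra column adds 155 + 21 = 176 px.
(1924 + 21) / 176 = 11.05, so 11 columns fit.

11 columns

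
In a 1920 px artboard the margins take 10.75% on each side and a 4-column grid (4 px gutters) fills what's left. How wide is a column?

373.8 px

1920 × (1 − 2·10.75%) = 1920 × 78.5% = 1507.2 px for the columns.
4 columns + 3 gutters: 4c + 3·4 = 1507.2.
4c = 1507.2 − 12 = 1495.2, so c = 373.8 px.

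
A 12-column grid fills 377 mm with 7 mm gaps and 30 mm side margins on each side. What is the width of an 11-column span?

Content width = 377 − 2·30 = 317 mm.
12c + 11·7 = 317 → 12c = 240 → c = 20 mm.
11-column span = 11·20 + 10·7 = 290 mm.

290 mm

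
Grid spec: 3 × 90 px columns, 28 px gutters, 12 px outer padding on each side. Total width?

Adding margins, columns and gutters: 24 + 270 + 56 = 350 px.

350 px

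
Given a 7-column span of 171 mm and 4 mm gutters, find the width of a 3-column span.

71 mm

7 columns + 6 gutters: 7c + 6·4 = 171.
7c = 171 − 24 = 147, so c = 21 mm.
3-column span = 3·21 + 2·4 = 71 mm.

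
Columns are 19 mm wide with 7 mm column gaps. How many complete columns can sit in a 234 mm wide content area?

Each extra column adds 19 + 7 = 26 mm.
(234 + 7) / 26 = 9.27, so 9 columns fit.

9 columns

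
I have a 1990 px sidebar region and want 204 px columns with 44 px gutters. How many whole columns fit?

k columns need k·204 + (k−1)·44 = k·248 − 44.
k·248 − 44 ≤ 1990 → k ≤ 2034 / 248 ≈ 8.20, so k = 8.

8 columns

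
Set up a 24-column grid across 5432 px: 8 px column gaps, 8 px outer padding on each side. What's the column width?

218 px

Inside the margins: 5432 − 16 = 5416 px.
Subtracting 23 column gaps of 8 leaves 5232 for 24 columns, so c = 218 px.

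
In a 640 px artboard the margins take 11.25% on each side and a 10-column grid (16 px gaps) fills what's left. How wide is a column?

35.2 px

Margins: 11.25% × 640 = 72 px each, so content = 640 − 144 = 496 px.
496 − 9·16 = 352; ÷10 gives c = 35.2 px.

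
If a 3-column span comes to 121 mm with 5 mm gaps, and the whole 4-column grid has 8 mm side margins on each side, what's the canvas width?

179 mm

121 − 2·5 = 111; ÷3 gives c = 37 mm.
Total width: 2·8 + 4·37 + 3·5 = 179 mm.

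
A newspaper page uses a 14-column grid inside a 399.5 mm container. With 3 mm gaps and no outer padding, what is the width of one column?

14 columns + 13 gaps: 14c + 13·3 = 399.5.
14c = 399.5 − 39 = 360.5, so c = 25.75 mm.

25.75 mm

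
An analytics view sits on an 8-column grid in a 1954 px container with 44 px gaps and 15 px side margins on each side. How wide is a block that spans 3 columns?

Take off 30 px of margins, leaving 1924 px.
Subtracting 7 gaps of 44 leaves 1616 for 8 columns, so c = 202 px.
Span of 3: 3·202 + 2·44 = 606 + 88 = 694 px.

694 px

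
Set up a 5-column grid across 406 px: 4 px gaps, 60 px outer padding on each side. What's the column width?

Take off 120 px of margins, leaving 286 px.
5c + 4·4 = 286 → 5c = 270 → c = 54 px.

54 px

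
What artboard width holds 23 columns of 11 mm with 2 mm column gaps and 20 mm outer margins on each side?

Adding margins, columns and gutters: 40 + 253 + 44 = 337 mm.

337 mm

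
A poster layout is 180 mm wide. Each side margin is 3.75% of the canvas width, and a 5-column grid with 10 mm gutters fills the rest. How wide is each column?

25.3 mm

Each margin = 3.75% of 180 = 6.75 mm; content = 180 − 2·6.75 = 166.5 mm.
Subtracting 4 gutters of 10 leaves 126.5 for 5 columns, so c = 25.3 mm.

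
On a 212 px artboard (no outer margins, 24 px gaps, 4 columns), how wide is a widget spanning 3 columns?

Subtracting 3 gaps of 24 leaves 140 for 4 columns, so c = 35 px.
3 columns plus 2 gaps: 105 + 48 = 153 px.

153 px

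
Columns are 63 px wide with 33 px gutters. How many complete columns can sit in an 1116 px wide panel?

11 columns

11 columns: 11·63 + 10·33 = 1023 px ≤ 1116.
12 columns: 1119 px > 1116. So 11.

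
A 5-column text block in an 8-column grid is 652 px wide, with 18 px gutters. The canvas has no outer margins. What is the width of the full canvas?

1054 px

652 − 4·18 = 580; ÷5 gives c = 116 px.
Canvas = 8·116 + 7·18 = 928 + 126 = 1054 px.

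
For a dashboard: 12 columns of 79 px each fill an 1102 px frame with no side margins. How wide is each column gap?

12 columns take 12·79 = 948 px; remaining 154 splits into 11 column gaps.
g = 154 / 11 = 14 px.

14 px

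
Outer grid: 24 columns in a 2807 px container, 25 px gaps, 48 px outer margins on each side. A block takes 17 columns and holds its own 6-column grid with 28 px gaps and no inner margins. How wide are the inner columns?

Subtract both margins: 2807 − 2·48 = 2711 px.
24c + 23·25 = 2711 → 24c = 2136 → c = 89 px.
Span of 17: 17·89 + 16·25 = 1513 + 400 = 1913 px.
1913 − 5·28 = 1773; ÷6 gives d = 295.5 px.

295.5 px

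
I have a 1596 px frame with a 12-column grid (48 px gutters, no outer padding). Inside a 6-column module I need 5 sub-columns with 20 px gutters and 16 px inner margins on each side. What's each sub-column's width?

12c + 11·48 = 1596 → 12c = 1068 → c = 89 px.
6-column span = 6·89 + 5·48 = 774 px.
Inner content = 774 − 2·16 = 742 px.
742 − 4·20 = 662; ÷5 gives d = 132.4 px.

132.4 px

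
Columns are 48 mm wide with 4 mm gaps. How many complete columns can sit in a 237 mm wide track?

k columns need k·48 + (k−1)·4 = k·52 − 4.
k·52 − 4 ≤ 237 → k ≤ 241 / 52 ≈ 4.63, so k = 4.

4 columns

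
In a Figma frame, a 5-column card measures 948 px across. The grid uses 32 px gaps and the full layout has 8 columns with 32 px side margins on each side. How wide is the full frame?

Subtracting 4 gaps of 32 leaves 820 for 5 columns, so c = 164 px.
Adding margins, columns and gutters: 64 + 1312 + 224 = 1600 px.

1600 px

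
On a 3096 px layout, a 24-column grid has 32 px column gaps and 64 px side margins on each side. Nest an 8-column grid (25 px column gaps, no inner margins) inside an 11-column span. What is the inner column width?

Outer content = 3096 − 2·64 = 2968 px.
2968 − 23·32 = 2232; ÷24 gives c = 93 px.
11-column span = 11·93 + 10·32 = 1343 px.
1343 − 7·25 = 1168; ÷8 gives d = 146 px.

146 px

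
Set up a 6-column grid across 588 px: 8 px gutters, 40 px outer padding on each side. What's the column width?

Take off 80 px of margins, leaving 508 px.
6 columns + 5 gutters: 6c + 5·8 = 508.
6c = 508 − 40 = 468, so c = 78 px.

78 px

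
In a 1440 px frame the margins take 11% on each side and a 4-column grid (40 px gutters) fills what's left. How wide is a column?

250.8 px

Margins: 11% × 1440 = 158.4 px each, so content = 1440 − 316.8 = 1123.2 px.
1123.2 − 3·40 = 1003.2; ÷4 gives c = 250.8 px.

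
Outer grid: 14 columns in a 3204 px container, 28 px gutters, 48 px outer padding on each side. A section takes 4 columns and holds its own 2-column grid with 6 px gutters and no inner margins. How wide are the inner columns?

431 px

Subtract both margins: 3204 − 2·48 = 3108 px.
Subtracting 13 gutters of 28 leaves 2744 for 14 columns, so c = 196 px.
Span of 4: 4·196 + 3·28 = 784 + 84 = 868 px.
2 columns + 1 gutter: 2d + 1·6 = 868.
2d = 868 − 6 = 862, so d = 431 px.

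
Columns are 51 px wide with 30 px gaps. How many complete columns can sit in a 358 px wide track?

Each extra column adds 51 + 30 = 81 px.
(358 + 30) / 81 = 4.79, so 4 columns fit.

4 columns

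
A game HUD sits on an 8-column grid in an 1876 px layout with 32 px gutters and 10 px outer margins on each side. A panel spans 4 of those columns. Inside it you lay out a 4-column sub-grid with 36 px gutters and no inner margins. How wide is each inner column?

201 px

Subtract both margins: 1876 − 2·10 = 1856 px.
8c + 7·32 = 1856 → 8c = 1632 → c = 204 px.
Span of 4: 4·204 + 3·32 = 816 + 96 = 912 px.
Subtracting 3 gutters of 36 leaves 804 for 4 columns, so d = 201 px.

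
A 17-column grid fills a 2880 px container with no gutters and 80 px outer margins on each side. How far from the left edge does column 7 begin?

1040 px

Content = 2880 − 2·80 = 2720 px.
With no gutters, each column is 2720/17 = 160 px.
Before column 7: the margin + 6 columns + 6 gutters.
Offset = 80 + 6·(160 + 0) = 80 + 960 = 1040 px.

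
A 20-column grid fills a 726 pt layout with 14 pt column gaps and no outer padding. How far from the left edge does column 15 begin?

Subtracting 19 column gaps of 14 leaves 460 for 20 columns, so c = 23 pt.
Before column 15: 14 columns + 14 column gaps.
Offset = 14·(23 + 14) = 14·37 = 518 pt.

518 pt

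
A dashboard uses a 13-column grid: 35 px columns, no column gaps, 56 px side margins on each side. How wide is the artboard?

Summing: 112 + 455 = 567 px.

567 px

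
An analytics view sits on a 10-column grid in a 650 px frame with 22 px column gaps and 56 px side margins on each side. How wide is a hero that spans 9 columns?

482 px

Content width = 650 − 2·56 = 538 px.
10c + 9·22 = 538 → 10c = 340 → c = 34 px.
9 columns plus 8 column gaps: 306 + 176 = 482 px.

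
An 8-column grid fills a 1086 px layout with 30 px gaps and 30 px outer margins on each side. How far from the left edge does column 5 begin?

558 px

Take off 60 px of margins, leaving 1026 px.
1026 − 7·30 = 816; ÷8 gives c = 102 px.
Column 5 starts at margin + 4·(column + gutter) = 30 + 4·132 = 558 px.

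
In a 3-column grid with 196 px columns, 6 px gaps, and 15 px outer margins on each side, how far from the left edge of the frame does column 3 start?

Column 3 starts at margin + 2·(column + gutter) = 15 + 2·202 = 419 px.

419 px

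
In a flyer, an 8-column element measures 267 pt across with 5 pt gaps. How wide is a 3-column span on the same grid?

97 pt

Subtracting 7 gaps of 5 leaves 232 for 8 columns, so c = 29 pt.
Span of 3: 3·29 + 2·5 = 87 + 10 = 97 pt.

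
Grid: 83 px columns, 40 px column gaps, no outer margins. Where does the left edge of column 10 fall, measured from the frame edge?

No margin, so column 10 starts at 9·(column + gutter) = 9·123 = 1107 px.

1107 px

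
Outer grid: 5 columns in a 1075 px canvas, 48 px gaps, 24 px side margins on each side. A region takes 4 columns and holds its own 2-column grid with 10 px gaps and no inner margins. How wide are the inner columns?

Outer content = 1075 − 2·24 = 1027 px.
5 columns + 4 gaps: 5c + 4·48 = 1027.
5c = 1027 − 192 = 835, so c = 167 px.
4-column span = 4·167 + 3·48 = 812 px.
2 columns + 1 gap: 2d + 1·10 = 812.
2d = 812 − 10 = 802, so d = 401 px.

401 px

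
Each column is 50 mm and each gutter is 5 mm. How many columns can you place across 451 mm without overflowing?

8 columns: 8·50 + 7·5 = 435 mm ≤ 451.
9 columns: 490 mm > 451. So 8.

8 columns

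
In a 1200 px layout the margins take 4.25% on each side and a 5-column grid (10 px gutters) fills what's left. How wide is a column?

211.6 px

1200 × (1 − 2·4.25%) = 1200 × 91.5% = 1098 px for the columns.
1098 − 4·10 = 1058; ÷5 gives c = 211.6 px.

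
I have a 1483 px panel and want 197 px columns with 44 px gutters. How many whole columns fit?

k columns need k·197 + (k−1)·44 = k·241 − 44.
k·241 − 44 ≤ 1483 → k ≤ 1527 / 241 ≈ 6.34, so k = 6.

6 columns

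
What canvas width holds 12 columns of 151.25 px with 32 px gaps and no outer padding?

Total width: 12·151.25 + 11·32 = 2167 px.

2167 px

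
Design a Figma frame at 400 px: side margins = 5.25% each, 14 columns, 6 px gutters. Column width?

20 px

Each margin = 5.25% of 400 = 21 px; content = 400 − 2·21 = 358 px.
14 columns + 13 gutters: 14c + 13·6 = 358.
14c = 358 − 78 = 280, so c = 20 px.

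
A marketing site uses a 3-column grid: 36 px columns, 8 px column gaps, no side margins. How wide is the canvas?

Total width: 3·36 + 2·8 = 124 px.

124 px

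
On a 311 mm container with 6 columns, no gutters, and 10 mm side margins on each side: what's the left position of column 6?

Take off 20 mm of margins, leaving 291 mm.
6c = 291 → c = 48.5 mm.
Column 6 starts at margin + 5·(column + gutter) = 10 + 5·48.5 = 252.5 mm.

252.5 mm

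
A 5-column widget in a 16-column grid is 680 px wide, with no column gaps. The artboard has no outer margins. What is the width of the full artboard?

2176 px

With no column gaps, each column is 680/5 = 136 px.
Total width: 16·136 = 2176 px.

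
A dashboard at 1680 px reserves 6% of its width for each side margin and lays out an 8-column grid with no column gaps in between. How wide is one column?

1680 × (1 − 2·6%) = 1680 × 88% = 1478.4 px for the columns.
8c = 1478.4 → c = 184.8 px.

184.8 px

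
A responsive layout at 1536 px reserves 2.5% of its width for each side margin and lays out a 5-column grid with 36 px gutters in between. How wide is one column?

Each margin = 2.5% of 1536 = 38.4 px; content = 1536 − 2·38.4 = 1459.2 px.
1459.2 − 4·36 = 1315.2; ÷5 gives c = 263.04 px.

263.04 px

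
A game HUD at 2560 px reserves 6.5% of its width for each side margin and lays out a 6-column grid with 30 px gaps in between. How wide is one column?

Each margin = 6.5% of 2560 = 166.4 px; content = 2560 − 2·166.4 = 2227.2 px.
Subtracting 5 gaps of 30 leaves 2077.2 for 6 columns, so c = 346.2 px.

346.2 px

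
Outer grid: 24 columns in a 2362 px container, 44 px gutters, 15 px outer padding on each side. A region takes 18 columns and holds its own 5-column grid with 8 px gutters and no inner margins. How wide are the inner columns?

341.2 px

Subtract both margins: 2362 − 2·15 = 2332 px.
Subtracting 23 gutters of 44 leaves 1320 for 24 columns, so c = 55 px.
18 columns plus 17 gutters: 990 + 748 = 1738 px.
1738 − 4·8 = 1706; ÷5 gives d = 341.2 px.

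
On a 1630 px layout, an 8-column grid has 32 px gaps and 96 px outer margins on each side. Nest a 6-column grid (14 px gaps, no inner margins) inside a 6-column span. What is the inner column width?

166.75 px

Outer content = 1630 − 2·96 = 1438 px.
Subtracting 7 gaps of 32 leaves 1214 for 8 columns, so c = 151.75 px.
6 columns plus 5 gaps: 910.5 + 160 = 1070.5 px.
1070.5 − 5·14 = 1000.5; ÷6 gives d = 166.75 px.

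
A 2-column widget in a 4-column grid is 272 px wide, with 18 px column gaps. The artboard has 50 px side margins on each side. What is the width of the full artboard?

662 px

2 columns + 1 column gap: 2c + 1·18 = 272.
2c = 272 − 18 = 254, so c = 127 px.
Adding margins, columns and gutters: 100 + 508 + 54 = 662 px.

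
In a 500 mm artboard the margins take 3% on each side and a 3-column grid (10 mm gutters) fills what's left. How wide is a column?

Each margin = 3% of 500 = 15 mm; content = 500 − 2·15 = 470 mm.
3c + 2·10 = 470 → 3c = 450 → c = 150 mm.

150 mm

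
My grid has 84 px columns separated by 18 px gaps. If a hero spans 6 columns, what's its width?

6 columns plus 5 gaps: 504 + 90 = 594 px.

594 px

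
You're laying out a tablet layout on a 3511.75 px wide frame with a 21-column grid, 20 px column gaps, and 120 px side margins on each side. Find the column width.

Take off 240 px of margins, leaving 3271.75 px.
Subtracting 20 column gaps of 20 leaves 2871.75 for 21 columns, so c = 136.75 px.

136.75 px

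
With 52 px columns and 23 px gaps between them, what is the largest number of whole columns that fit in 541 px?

7 columns

k columns need k·52 + (k−1)·23 = k·75 − 23.
k·75 − 23 ≤ 541 → k ≤ 564 / 75 ≈ 7.52, so k = 7.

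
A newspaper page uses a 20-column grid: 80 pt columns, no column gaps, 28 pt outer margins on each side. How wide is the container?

1656 pt

Container = 2·28 + 20·80 = 56 + 1600 = 1656 pt.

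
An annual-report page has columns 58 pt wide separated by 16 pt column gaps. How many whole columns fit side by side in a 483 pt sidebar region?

Each extra column adds 58 + 16 = 74 pt.
(483 + 16) / 74 = 6.74, so 6 columns fit.

6 columns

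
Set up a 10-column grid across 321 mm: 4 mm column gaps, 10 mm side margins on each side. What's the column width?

Subtract both margins: 321 − 2·10 = 301 mm.
Subtracting 9 column gaps of 4 leaves 265 for 10 columns, so c = 26.5 mm.

26.5 mm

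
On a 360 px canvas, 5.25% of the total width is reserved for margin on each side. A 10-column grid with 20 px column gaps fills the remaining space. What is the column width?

14.22 px

Margins: 5.25% × 360 = 18.9 px each, so content = 360 − 37.8 = 322.2 px.
10c + 9·20 = 322.2 → 10c = 142.2 → c = 14.22 px.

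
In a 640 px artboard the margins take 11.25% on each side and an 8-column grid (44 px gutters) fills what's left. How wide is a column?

Margins: 11.25% × 640 = 72 px each, so content = 640 − 144 = 496 px.
8 columns + 7 gutters: 8c + 7·44 = 496.
8c = 496 − 308 = 188, so c = 23.5 px.

23.5 px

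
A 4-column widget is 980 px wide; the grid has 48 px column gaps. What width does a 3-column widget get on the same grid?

Subtracting 3 column gaps of 48 leaves 836 for 4 columns, so c = 209 px.
3 columns plus 2 column gaps: 627 + 96 = 723 px.

723 px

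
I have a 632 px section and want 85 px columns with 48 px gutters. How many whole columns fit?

5 columns

k columns need k·85 + (k−1)·48 = k·133 − 48.
k·133 − 48 ≤ 632 → k ≤ 680 / 133 ≈ 5.11, so k = 5.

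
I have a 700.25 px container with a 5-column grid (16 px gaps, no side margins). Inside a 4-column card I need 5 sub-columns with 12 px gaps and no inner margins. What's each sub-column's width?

Subtracting 4 gaps of 16 leaves 636.25 for 5 columns, so c = 127.25 px.
Span of 4: 4·127.25 + 3·16 = 509 + 48 = 557 px.
557 − 4·12 = 509; ÷5 gives d = 101.8 px.

101.8 px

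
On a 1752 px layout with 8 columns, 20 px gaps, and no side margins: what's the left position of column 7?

1329 px

8c + 7·20 = 1752 → 8c = 1612 → c = 201.5 px.
No margin, so column 7 starts at 6·(column + gutter) = 6·221.5 = 1329 px.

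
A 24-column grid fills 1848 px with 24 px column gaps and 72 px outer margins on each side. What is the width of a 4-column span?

Subtract both margins: 1848 − 2·72 = 1704 px.
Subtracting 23 column gaps of 24 leaves 1152 for 24 columns, so c = 48 px.
4-column span = 4·48 + 3·24 = 264 px.

264 px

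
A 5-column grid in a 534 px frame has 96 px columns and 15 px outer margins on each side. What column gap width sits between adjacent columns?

6 px

Subtract both margins: 534 − 2·15 = 504 px.
5·96 + 4g = 504 → 4g = 24 → g = 6 px.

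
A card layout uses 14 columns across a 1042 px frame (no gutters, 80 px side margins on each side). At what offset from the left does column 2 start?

Subtract both margins: 1042 − 2·80 = 882 px.
882 / 14 = 63 px per column.
Each column+gutter stride is 63 px; 1 of them past the 80 px margin is 80 + 63 = 143 px.

143 px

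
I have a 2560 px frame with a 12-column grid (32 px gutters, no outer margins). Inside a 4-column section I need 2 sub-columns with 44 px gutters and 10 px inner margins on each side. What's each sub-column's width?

384 px

2560 − 11·32 = 2208; ÷12 gives c = 184 px.
4-column span = 4·184 + 3·32 = 832 px.
Inner content = 832 − 2·10 = 812 px.
2d + 1·44 = 812 → 2d = 768 → d = 384 px.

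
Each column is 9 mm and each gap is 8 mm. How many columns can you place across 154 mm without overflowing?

k columns need k·9 + (k−1)·8 = k·17 − 8.
k·17 − 8 ≤ 154 → k ≤ 162 / 17 ≈ 9.53, so k = 9.

9 columns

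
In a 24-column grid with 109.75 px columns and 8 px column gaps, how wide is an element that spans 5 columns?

5-column span = 5·109.75 + 4·8 = 580.75 px.

580.75 px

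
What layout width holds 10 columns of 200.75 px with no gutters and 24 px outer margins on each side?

Layout = 2·24 + 10·200.75 = 48 + 2007.5 = 2055.5 px.

2055.5 px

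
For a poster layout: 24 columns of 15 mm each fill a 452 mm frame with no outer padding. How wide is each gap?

24 columns take 24·15 = 360 mm; remaining 92 splits into 23 gaps.
g = 92 / 23 = 4 mm.

4 mm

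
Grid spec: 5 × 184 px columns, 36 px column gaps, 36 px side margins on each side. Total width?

Total width: 2·36 + 5·184 + 4·36 = 1136 px.

1136 px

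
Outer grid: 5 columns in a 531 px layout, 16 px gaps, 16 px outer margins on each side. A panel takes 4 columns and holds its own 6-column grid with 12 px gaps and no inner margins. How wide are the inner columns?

56 px

Subtract both margins: 531 − 2·16 = 499 px.
5c + 4·16 = 499 → 5c = 435 → c = 87 px.
4-column span = 4·87 + 3·16 = 396 px.
6d + 5·12 = 396 → 6d = 336 → d = 56 px.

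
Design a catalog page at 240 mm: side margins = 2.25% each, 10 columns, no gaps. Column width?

22.92 mm

Margins: 2.25% × 240 = 5.4 mm each, so content = 240 − 10.8 = 229.2 mm.
10c = 229.2 → c = 22.92 mm.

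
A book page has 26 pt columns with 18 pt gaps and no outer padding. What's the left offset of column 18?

748 pt

Each column+gutter stride is 44 pt; with no margin, 17 of them is 748 pt.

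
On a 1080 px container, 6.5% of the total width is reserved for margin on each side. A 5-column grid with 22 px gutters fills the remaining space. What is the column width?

Each margin = 6.5% of 1080 = 70.2 px; content = 1080 − 2·70.2 = 939.6 px.
5c + 4·22 = 939.6 → 5c = 851.6 → c = 170.32 px.

170.32 px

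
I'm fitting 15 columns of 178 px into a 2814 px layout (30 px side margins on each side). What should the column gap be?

6 px

Inside the margins: 2814 − 60 = 2754 px.
15·178 + 14g = 2754 → 14g = 84 → g = 6 px.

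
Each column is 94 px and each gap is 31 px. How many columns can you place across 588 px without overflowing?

4 columns

4 columns: 4·94 + 3·31 = 469 px ≤ 588.
5 columns: 594 px > 588. So 4.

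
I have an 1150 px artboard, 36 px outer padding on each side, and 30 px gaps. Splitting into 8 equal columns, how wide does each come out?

Subtract both margins: 1150 − 2·36 = 1078 px.
Subtracting 7 gaps of 30 leaves 868 for 8 columns, so c = 108.5 px.

108.5 px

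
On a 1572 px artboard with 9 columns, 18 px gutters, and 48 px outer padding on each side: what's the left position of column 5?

712 px

Take off 96 px of margins, leaving 1476 px.
1476 − 8·18 = 1332; ÷9 gives c = 148 px.
Each column+gutter stride is 166 px; 4 of them past the 48 px margin is 48 + 664 = 712 px.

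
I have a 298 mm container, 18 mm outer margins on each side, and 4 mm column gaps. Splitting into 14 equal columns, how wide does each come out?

15 mm

Take off 36 mm of margins, leaving 262 mm.
262 − 13·4 = 210; ÷14 gives c = 15 mm.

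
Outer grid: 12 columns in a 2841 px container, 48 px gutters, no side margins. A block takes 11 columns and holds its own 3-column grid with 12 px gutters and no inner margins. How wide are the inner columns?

858.75 px

12 columns + 11 gutters: 12c + 11·48 = 2841.
12c = 2841 − 528 = 2313, so c = 192.75 px.
11 columns plus 10 gutters: 2120.25 + 480 = 2600.25 px.
3d + 2·12 = 2600.25 → 3d = 2576.25 → d = 858.75 px.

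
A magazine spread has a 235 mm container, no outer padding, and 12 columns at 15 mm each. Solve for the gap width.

Columns use 180 mm, leaving 55 mm across 11 gaps = 5 mm each.

5 mm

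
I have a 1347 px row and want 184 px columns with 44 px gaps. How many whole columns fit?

Each extra column adds 184 + 44 = 228 px.
(1347 + 44) / 228 = 6.10, so 6 columns fit.

6 columns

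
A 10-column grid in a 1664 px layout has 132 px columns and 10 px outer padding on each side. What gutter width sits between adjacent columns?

36 px

Take off 20 px of margins, leaving 1644 px.
10 columns take 10·132 = 1320 px; remaining 324 splits into 9 gutters.
g = 324 / 9 = 36 px.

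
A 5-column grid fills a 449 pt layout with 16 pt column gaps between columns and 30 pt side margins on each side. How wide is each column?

65 pt

Subtract both margins: 449 − 2·30 = 389 pt.
5 columns + 4 column gaps: 5c + 4·16 = 389.
5c = 389 − 64 = 325, so c = 65 pt.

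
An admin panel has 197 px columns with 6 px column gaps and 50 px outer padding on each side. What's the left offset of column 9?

1674 px

Before column 9: the margin + 8 columns + 8 column gaps.
Offset = 50 + 8·(197 + 6) = 50 + 1624 = 1674 px.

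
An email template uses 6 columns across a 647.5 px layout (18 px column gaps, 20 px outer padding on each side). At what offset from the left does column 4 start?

332.75 px

Take off 40 px of margins, leaving 607.5 px.
6 columns + 5 column gaps: 6c + 5·18 = 607.5.
6c = 607.5 − 90 = 517.5, so c = 86.25 px.
Before column 4: the margin + 3 columns + 3 column gaps.
Offset = 20 + 3·(86.25 + 18) = 20 + 312.75 = 332.75 px.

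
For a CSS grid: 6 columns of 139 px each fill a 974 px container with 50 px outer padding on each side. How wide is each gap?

Take off 100 px of margins, leaving 874 px.
6·139 + 5g = 874 → 5g = 40 → g = 8 px.

8 px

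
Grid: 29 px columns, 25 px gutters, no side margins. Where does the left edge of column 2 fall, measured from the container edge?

Before column 2: 1 column + 1 gutter.
Offset = 1·(29 + 25) = 1·54 = 54 px.

54 px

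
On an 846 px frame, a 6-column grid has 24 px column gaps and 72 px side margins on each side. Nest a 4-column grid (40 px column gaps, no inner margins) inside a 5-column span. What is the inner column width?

115.25 px

Subtract both margins: 846 − 2·72 = 702 px.
702 − 5·24 = 582; ÷6 gives c = 97 px.
5-column span = 5·97 + 4·24 = 581 px.
Subtracting 3 column gaps of 40 leaves 461 for 4 columns, so d = 115.25 px.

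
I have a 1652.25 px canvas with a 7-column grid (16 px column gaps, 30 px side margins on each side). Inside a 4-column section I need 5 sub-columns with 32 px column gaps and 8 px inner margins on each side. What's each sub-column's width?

151.8 px

Take off 60 px of margins, leaving 1592.25 px.
Subtracting 6 column gaps of 16 leaves 1496.25 for 7 columns, so c = 213.75 px.
4 columns plus 3 column gaps: 855 + 48 = 903 px.
Inner content = 903 − 2·8 = 887 px.
5d + 4·32 = 887 → 5d = 759 → d = 151.8 px.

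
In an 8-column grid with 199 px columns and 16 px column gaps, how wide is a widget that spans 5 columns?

1059 px

5 columns plus 4 column gaps: 995 + 64 = 1059 px.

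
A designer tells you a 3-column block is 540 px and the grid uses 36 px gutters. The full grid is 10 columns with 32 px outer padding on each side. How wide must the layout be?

3 columns + 2 gutters: 3c + 2·36 = 540.
3c = 540 − 72 = 468, so c = 156 px.
Layout = 2·32 + 10·156 + 9·36 = 64 + 1560 + 324 = 1948 px.

1948 px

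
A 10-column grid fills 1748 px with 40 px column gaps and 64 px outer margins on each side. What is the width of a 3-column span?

458 px

Subtract both margins: 1748 − 2·64 = 1620 px.
10c + 9·40 = 1620 → 10c = 1260 → c = 126 px.
Span of 3: 3·126 + 2·40 = 378 + 80 = 458 px.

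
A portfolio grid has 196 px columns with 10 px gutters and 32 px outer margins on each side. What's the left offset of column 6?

1062 px

Each column+gutter stride is 206 px; 5 of them past the 32 px margin is 32 + 1030 = 1062 px.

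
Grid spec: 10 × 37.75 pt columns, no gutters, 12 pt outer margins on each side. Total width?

Total width: 2·12 + 10·37.75 = 401.5 pt.

401.5 pt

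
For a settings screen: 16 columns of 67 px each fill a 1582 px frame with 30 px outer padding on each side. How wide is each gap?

Subtract both margins: 1582 − 2·30 = 1522 px.
16 columns take 16·67 = 1072 px; remaining 450 splits into 15 gaps.
g = 450 / 15 = 30 px.

30 px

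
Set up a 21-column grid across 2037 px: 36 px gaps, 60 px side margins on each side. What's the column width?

Content width = 2037 − 2·60 = 1917 px.
1917 − 20·36 = 1197; ÷21 gives c = 57 px.

57 px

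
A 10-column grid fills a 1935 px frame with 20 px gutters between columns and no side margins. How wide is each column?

10c + 9·20 = 1935 → 10c = 1755 → c = 175.5 px.

175.5 px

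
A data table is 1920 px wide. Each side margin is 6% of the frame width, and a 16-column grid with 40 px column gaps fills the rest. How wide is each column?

68.1 px

Each margin = 6% of 1920 = 115.2 px; content = 1920 − 2·115.2 = 1689.6 px.
1689.6 − 15·40 = 1089.6; ÷16 gives c = 68.1 px.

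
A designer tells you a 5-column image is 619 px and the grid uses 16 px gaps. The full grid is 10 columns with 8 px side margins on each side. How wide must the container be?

5c + 4·16 = 619 → 5c = 555 → c = 111 px.
Total width: 2·8 + 10·111 + 9·16 = 1270 px.

1270 px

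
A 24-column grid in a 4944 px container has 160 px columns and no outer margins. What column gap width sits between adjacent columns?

24 columns take 24·160 = 3840 px; remaining 1104 splits into 23 column gaps.
g = 1104 / 23 = 48 px.

48 px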